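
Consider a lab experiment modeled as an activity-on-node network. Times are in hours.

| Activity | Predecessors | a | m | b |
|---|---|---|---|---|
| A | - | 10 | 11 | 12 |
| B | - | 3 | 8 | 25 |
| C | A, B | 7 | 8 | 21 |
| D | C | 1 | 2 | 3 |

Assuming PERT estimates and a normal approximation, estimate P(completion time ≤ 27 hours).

te_A = (10 + 4·11 + 12)/6 = 66/6 = 11; σ²_A = ((12−10)/6)² = 0.111
te_B = (3 + 4·8 + 25)/6 = 60/6 = 10; σ²_B = ((25−3)/6)² = 13.444
te_C = (7 + 4·8 + 21)/6 = 60/6 = 10; σ²_C = ((21−7)/6)² = 5.444
te_D = (1 + 4·2 + 3)/6 = 12/6 = 2; σ²_D = ((3−1)/6)² = 0.111

Forward pass:
ES_A = 0; EF_A = 11
ES_B = 0; EF_B = 10
ES_C = max(EF_A=11, EF_B=10) = 11; EF_C = 11+10 = 21
ES_D = 21; EF_D = 21+2 = 23
Expected project duration μ = 23 hours. Critical path: A → C → D.

Variance along critical path = 0.111 + 5.444 + 0.111 = 5.667; σ = √5.667 = 2.380 hours.
Z = (27 − 23) / 2.380 = 1.680
P(T ≤ 27) = Φ(1.680) ≈ 0.954

0.954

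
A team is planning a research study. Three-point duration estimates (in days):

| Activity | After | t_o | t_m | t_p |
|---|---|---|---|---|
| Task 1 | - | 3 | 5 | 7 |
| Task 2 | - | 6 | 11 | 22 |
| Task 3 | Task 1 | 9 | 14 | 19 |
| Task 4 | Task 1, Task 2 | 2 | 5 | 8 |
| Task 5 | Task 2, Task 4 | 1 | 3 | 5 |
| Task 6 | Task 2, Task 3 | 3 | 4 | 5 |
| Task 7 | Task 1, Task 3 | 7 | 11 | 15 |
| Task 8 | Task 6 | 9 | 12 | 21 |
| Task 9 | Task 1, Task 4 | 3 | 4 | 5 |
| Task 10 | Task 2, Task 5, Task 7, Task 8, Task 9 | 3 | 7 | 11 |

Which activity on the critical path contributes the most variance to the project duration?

te_Task 1 = (3 + 4·5 + 7)/6 = 30/6 = 5; σ²_Task 1 = ((7−3)/6)² = 0.444
te_Task 2 = (6 + 4·11 + 22)/6 = 72/6 = 12; σ²_Task 2 = ((22−6)/6)² = 7.111
te_Task 3 = (9 + 4·14 + 19)/6 = 84/6 = 14; σ²_Task 3 = ((19−9)/6)² = 2.778
te_Task 4 = (2 + 4·5 + 8)/6 = 30/6 = 5; σ²_Task 4 = ((8−2)/6)² = 1.000
te_Task 5 = (1 + 4·3 + 5)/6 = 18/6 = 3; σ²_Task 5 = ((5−1)/6)² = 0.444
te_Task 6 = (3 + 4·4 + 5)/6 = 24/6 = 4; σ²_Task 6 = ((5−3)/6)² = 0.111
te_Task 7 = (7 + 4·11 + 15)/6 = 66/6 = 11; σ²_Task 7 = ((15−7)/6)² = 1.778
te_Task 8 = (9 + 4·12 + 21)/6 = 78/6 = 13; σ²_Task 8 = ((21−9)/6)² = 4.000
te_Task 9 = (3 + 4·4 + 5)/6 = 24/6 = 4; σ²_Task 9 = ((5−3)/6)² = 0.111
te_Task 10 = (3 + 4·7 + 11)/6 = 42/6 = 7; σ²_Task 10 = ((11−3)/6)² = 1.778

Forward pass:
ES_Task 1 = 0; EF_Task 1 = 5
ES_Task 2 = 0; EF_Task 2 = 12
ES_Task 3 = 5; EF_Task 3 = 5+14 = 19
ES_Task 4 = max(EF_Task 1=5, EF_Task 2=12) = 12; EF_Task 4 = 12+5 = 17
ES_Task 5 = max(EF_Task 2=12, EF_Task 4=17) = 17; EF_Task 5 = 17+3 = 20
ES_Task 6 = max(EF_Task 2=12, EF_Task 3=19) = 19; EF_Task 6 = 19+4 = 23
ES_Task 7 = max(EF_Task 1=5, EF_Task 3=19) = 19; EF_Task 7 = 19+11 = 30
ES_Task 8 = 23; EF_Task 8 = 23+13 = 36
ES_Task 9 = max(EF_Task 1=5, EF_Task 4=17) = 17; EF_Task 9 = 17+4 = 21
ES_Task 10 = max(EF_Task 2=12, EF_Task 5=20, EF_Task 7=30, EF_Task 8=36, EF_Task 9=21) = 36; EF_Task 10 = 36+7 = 43
Expected project duration μ = 43 days. Critical path: Task 1 → Task 3 → Task 6 → Task 8 → Task 10.

Variances on critical path: σ²_Task 1=0.444, σ²_Task 3=2.778, σ²_Task 6=0.111, σ²_Task 8=4.000, σ²_Task 10=1.778.
Largest is σ²_Task 8 = 4.000.

Task 8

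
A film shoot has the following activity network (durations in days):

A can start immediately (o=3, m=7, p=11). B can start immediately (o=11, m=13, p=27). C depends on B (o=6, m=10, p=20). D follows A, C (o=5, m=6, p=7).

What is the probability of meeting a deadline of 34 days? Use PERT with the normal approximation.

0.713

te_A = (3 + 4·7 + 11)/6 = 42/6 = 7; σ²_A = ((11−3)/6)² = 1.778
te_B = (11 + 4·13 + 27)/6 = 90/6 = 15; σ²_B = ((27−11)/6)² = 7.111
te_C = (6 + 4·10 + 20)/6 = 66/6 = 11; σ²_C = ((20−6)/6)² = 5.444
te_D = (5 + 4·6 + 7)/6 = 36/6 = 6; σ²_D = ((7−5)/6)² = 0.111

Forward pass:
ES_A = 0; EF_A = 7
ES_B = 0; EF_B = 15
ES_C = 15; EF_C = 15+11 = 26
ES_D = max(EF_A=7, EF_C=26) = 26; EF_D = 26+6 = 32
Expected project duration μ = 32 days. Critical path: B → C → D.

Variance along critical path = 7.111 + 5.444 + 0.111 = 12.667; σ = √12.667 = 3.559 days.
Z = (34 − 32) / 3.559 = 0.562
P(T ≤ 34) = Φ(0.562) ≈ 0.713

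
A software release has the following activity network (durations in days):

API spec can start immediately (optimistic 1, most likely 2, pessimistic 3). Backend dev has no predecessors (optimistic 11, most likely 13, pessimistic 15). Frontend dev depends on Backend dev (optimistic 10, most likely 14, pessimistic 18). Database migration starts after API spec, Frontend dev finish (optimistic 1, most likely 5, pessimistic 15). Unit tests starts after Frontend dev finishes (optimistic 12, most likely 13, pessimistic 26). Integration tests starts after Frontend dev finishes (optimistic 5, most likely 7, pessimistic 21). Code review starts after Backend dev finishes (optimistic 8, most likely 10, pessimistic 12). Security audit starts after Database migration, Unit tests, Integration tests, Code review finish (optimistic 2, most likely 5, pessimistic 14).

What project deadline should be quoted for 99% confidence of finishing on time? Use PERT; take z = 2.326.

55.9 days

te_API spec = (1 + 4·2 + 3)/6 = 12/6 = 2; σ²_API spec = ((3−1)/6)² = 0.111
te_Backend dev = (11 + 4·13 + 15)/6 = 78/6 = 13; σ²_Backend dev = ((15−11)/6)² = 0.444
te_Frontend dev = (10 + 4·14 + 18)/6 = 84/6 = 14; σ²_Frontend dev = ((18−10)/6)² = 1.778
te_Database migration = (1 + 4·5 + 15)/6 = 36/6 = 6; σ²_Database migration = ((15−1)/6)² = 5.444
te_Unit tests = (12 + 4·13 + 26)/6 = 90/6 = 15; σ²_Unit tests = ((26−12)/6)² = 5.444
te_Integration tests = (5 + 4·7 + 21)/6 = 54/6 = 9; σ²_Integration tests = ((21−5)/6)² = 7.111
te_Code review = (8 + 4·10 + 12)/6 = 60/6 = 10; σ²_Code review = ((12−8)/6)² = 0.444
te_Security audit = (2 + 4·5 + 14)/6 = 36/6 = 6; σ²_Security audit = ((14−2)/6)² = 4.000

Forward pass:
ES_API spec = 0; EF_API spec = 2
ES_Backend dev = 0; EF_Backend dev = 13
ES_Frontend dev = 13; EF_Frontend dev = 13+14 = 27
ES_Database migration = max(EF_API spec=2, EF_Frontend dev=27) = 27; EF_Database migration = 27+6 = 33
ES_Unit tests = 27; EF_Unit tests = 27+15 = 42
ES_Integration tests = 27; EF_Integration tests = 27+9 = 36
ES_Code review = 13; EF_Code review = 13+10 = 23
ES_Security audit = max(EF_Database migration=33, EF_Unit tests=42, EF_Integration tests=36, EF_Code review=23) = 42; EF_Security audit = 42+6 = 48
Expected project duration μ = 48 days. Critical path: Backend dev → Frontend dev → Unit tests → Security audit.

Variance along critical path = 0.444 + 1.778 + 5.444 + 4.000 = 11.667; σ = 3.416 days.
D = μ + z·σ = 48 + 2.326·3.416 = 55.9 days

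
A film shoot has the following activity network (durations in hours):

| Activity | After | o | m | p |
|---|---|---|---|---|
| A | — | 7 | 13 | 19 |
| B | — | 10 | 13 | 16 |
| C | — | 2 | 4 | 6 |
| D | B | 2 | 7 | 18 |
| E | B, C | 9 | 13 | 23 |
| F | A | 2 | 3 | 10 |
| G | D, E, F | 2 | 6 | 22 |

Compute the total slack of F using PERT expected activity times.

te_A = (7 + 4·13 + 19)/6 = 78/6 = 13
te_B = (10 + 4·13 + 16)/6 = 78/6 = 13
te_C = (2 + 4·4 + 6)/6 = 24/6 = 4
te_D = (2 + 4·7 + 18)/6 = 48/6 = 8
te_E = (9 + 4·13 + 23)/6 = 84/6 = 14
te_F = (2 + 4·3 + 10)/6 = 24/6 = 4
te_G = (2 + 4·6 + 22)/6 = 48/6 = 8

Forward pass:
ES_A = 0; EF_A = 13
ES_B = 0; EF_B = 13
ES_C = 0; EF_C = 4
ES_D = 13; EF_D = 13+8 = 21
ES_E = max(EF_B=13, EF_C=4) = 13; EF_E = 13+14 = 27
ES_F = 13; EF_F = 13+4 = 17
ES_G = max(EF_D=21, EF_E=27, EF_F=17) = 27; EF_G = 27+8 = 35
Expected project duration μ = 35 hours. Critical path: B → E → G.

Backward pass:
LF_G = 35; LS_G = 35−8 = 27
LF_F = LS_G = 27; LS_F = 27−4 = 23
LF_E = LS_G = 27; LS_E = 27−14 = 13
LF_D = LS_G = 27; LS_D = 27−8 = 19
LF_C = LS_E = 13; LS_C = 13−4 = 9
LF_B = min(LS_D=19, LS_E=13) = 13; LS_B = 13−13 = 0
LF_A = LS_F = 23; LS_A = 23−13 = 10
Slack_F = LS_F − ES_F = 23 − 13 = 10

10 hours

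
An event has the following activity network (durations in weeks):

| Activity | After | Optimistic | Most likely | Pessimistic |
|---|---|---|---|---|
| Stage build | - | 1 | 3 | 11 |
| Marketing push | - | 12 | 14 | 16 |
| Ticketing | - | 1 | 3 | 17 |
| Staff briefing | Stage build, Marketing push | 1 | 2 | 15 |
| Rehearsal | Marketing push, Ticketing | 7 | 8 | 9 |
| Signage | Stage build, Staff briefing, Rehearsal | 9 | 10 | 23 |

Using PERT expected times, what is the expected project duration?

34 weeks

te_Stage build = (1 + 4·3 + 11)/6 = 24/6 = 4
te_Marketing push = (12 + 4·14 + 16)/6 = 84/6 = 14
te_Ticketing = (1 + 4·3 + 17)/6 = 30/6 = 5
te_Staff briefing = (1 + 4·2 + 15)/6 = 24/6 = 4
te_Rehearsal = (7 + 4·8 + 9)/6 = 48/6 = 8
te_Signage = (9 + 4·10 + 23)/6 = 72/6 = 12

Forward pass:
ES_Stage build = 0; EF_Stage build = 4
ES_Marketing push = 0; EF_Marketing push = 14
ES_Ticketing = 0; EF_Ticketing = 5
ES_Staff briefing = max(EF_Stage build=4, EF_Marketing push=14) = 14; EF_Staff briefing = 14+4 = 18
ES_Rehearsal = max(EF_Marketing push=14, EF_Ticketing=5) = 14; EF_Rehearsal = 14+8 = 22
ES_Signage = max(EF_Stage build=4, EF_Staff briefing=18, EF_Rehearsal=22) = 22; EF_Signage = 22+12 = 34
Expected project duration μ = 34 weeks. Critical path: Marketing push → Rehearsal → Signage.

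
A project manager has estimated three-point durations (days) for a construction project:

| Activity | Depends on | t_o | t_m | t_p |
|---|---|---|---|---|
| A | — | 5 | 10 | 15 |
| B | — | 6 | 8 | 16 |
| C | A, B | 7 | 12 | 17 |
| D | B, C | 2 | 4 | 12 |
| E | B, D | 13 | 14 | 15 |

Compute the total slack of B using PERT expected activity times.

te_A = (5 + 4·10 + 15)/6 = 60/6 = 10
te_B = (6 + 4·8 + 16)/6 = 54/6 = 9
te_C = (7 + 4·12 + 17)/6 = 72/6 = 12
te_D = (2 + 4·4 + 12)/6 = 30/6 = 5
te_E = (13 + 4·14 + 15)/6 = 84/6 = 14

Forward pass:
ES_A = 0; EF_A = 10
ES_B = 0; EF_B = 9
ES_C = max(EF_A=10, EF_B=9) = 10; EF_C = 10+12 = 22
ES_D = max(EF_B=9, EF_C=22) = 22; EF_D = 22+5 = 27
ES_E = max(EF_B=9, EF_D=27) = 27; EF_E = 27+14 = 41
Expected project duration μ = 41 days. Critical path: A → C → D → E.

Backward pass:
LF_E = 41; LS_E = 41−14 = 27
LF_D = LS_E = 27; LS_D = 27−5 = 22
LF_C = LS_D = 22; LS_C = 22−12 = 10
LF_B = min(LS_C=10, LS_D=22, LS_E=27) = 10; LS_B = 10−9 = 1
LF_A = LS_C = 10; LS_A = 10−10 = 0
Slack_B = LS_B − ES_B = 1 − 0 = 1

1 days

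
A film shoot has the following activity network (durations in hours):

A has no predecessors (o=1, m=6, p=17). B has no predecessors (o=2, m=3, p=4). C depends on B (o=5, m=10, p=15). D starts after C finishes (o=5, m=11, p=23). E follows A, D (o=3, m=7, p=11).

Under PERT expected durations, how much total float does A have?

te_A = (1 + 4·6 + 17)/6 = 42/6 = 7
te_B = (2 + 4·3 + 4)/6 = 18/6 = 3
te_C = (5 + 4·10 + 15)/6 = 60/6 = 10
te_D = (5 + 4·11 + 23)/6 = 72/6 = 12
te_E = (3 + 4·7 + 11)/6 = 42/6 = 7

Forward pass:
ES_A = 0; EF_A = 7
ES_B = 0; EF_B = 3
ES_C = 3; EF_C = 3+10 = 13
ES_D = 13; EF_D = 13+12 = 25
ES_E = max(EF_A=7, EF_D=25) = 25; EF_E = 25+7 = 32
Expected project duration μ = 32 hours. Critical path: B → C → D → E.

Backward pass:
LF_E = 32; LS_E = 32−7 = 25
LF_D = LS_E = 25; LS_D = 25−12 = 13
LF_C = LS_D = 13; LS_C = 13−10 = 3
LF_B = LS_C = 3; LS_B = 3−3 = 0
LF_A = LS_E = 25; LS_A = 25−7 = 18
Slack_A = LS_A − ES_A = 18 − 0 = 18

18 hours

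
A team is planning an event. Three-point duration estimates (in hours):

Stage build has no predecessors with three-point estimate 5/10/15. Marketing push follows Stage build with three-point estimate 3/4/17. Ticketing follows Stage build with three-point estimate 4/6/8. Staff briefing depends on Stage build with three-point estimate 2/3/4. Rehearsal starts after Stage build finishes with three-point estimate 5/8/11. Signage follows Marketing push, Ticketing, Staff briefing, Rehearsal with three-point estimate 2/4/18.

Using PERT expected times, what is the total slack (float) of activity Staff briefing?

5 hours

te_Stage build = (5 + 4·10 + 15)/6 = 60/6 = 10
te_Marketing push = (3 + 4·4 + 17)/6 = 36/6 = 6
te_Ticketing = (4 + 4·6 + 8)/6 = 36/6 = 6
te_Staff briefing = (2 + 4·3 + 4)/6 = 18/6 = 3
te_Rehearsal = (5 + 4·8 + 11)/6 = 48/6 = 8
te_Signage = (2 + 4·4 + 18)/6 = 36/6 = 6

Forward pass:
ES_Stage build = 0; EF_Stage build = 10
ES_Marketing push = 10; EF_Marketing push = 10+6 = 16
ES_Ticketing = 10; EF_Ticketing = 10+6 = 16
ES_Staff briefing = 10; EF_Staff briefing = 10+3 = 13
ES_Rehearsal = 10; EF_Rehearsal = 10+8 = 18
ES_Signage = max(EF_Marketing push=16, EF_Ticketing=16, EF_Staff briefing=13, EF_Rehearsal=18) = 18; EF_Signage = 18+6 = 24
Expected project duration μ = 24 hours. Critical path: Stage build → Rehearsal → Signage.

Backward pass:
LF_Signage = 24; LS_Signage = 24−6 = 18
LF_Rehearsal = LS_Signage = 18; LS_Rehearsal = 18−8 = 10
LF_Staff briefing = LS_Signage = 18; LS_Staff briefing = 18−3 = 15
LF_Ticketing = LS_Signage = 18; LS_Ticketing = 18−6 = 12
LF_Marketing push = LS_Signage = 18; LS_Marketing push = 18−6 = 12
LF_Stage build = min(LS_Marketing push=12, LS_Ticketing=12, LS_Staff briefing=15, LS_Rehearsal=10) = 10; LS_Stage build = 10−10 = 0
Slack_Staff briefing = LS_Staff briefing − ES_Staff briefing = 15 − 10 = 5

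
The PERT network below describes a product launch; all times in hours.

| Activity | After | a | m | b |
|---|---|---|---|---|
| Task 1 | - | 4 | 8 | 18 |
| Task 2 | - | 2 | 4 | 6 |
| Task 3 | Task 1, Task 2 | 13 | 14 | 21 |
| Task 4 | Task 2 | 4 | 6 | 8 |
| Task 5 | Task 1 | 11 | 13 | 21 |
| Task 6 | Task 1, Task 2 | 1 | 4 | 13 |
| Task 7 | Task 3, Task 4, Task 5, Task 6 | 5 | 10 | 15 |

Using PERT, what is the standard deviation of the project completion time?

3.16 hours

te_Task 1 = (4 + 4·8 + 18)/6 = 54/6 = 9; σ²_Task 1 = ((18−4)/6)² = 5.444
te_Task 2 = (2 + 4·4 + 6)/6 = 24/6 = 4; σ²_Task 2 = ((6−2)/6)² = 0.444
te_Task 3 = (13 + 4·14 + 21)/6 = 90/6 = 15; σ²_Task 3 = ((21−13)/6)² = 1.778
te_Task 4 = (4 + 4·6 + 8)/6 = 36/6 = 6; σ²_Task 4 = ((8−4)/6)² = 0.444
te_Task 5 = (11 + 4·13 + 21)/6 = 84/6 = 14; σ²_Task 5 = ((21−11)/6)² = 2.778
te_Task 6 = (1 + 4·4 + 13)/6 = 30/6 = 5; σ²_Task 6 = ((13−1)/6)² = 4.000
te_Task 7 = (5 + 4·10 + 15)/6 = 60/6 = 10; σ²_Task 7 = ((15−5)/6)² = 2.778

Forward pass:
ES_Task 1 = 0; EF_Task 1 = 9
ES_Task 2 = 0; EF_Task 2 = 4
ES_Task 3 = max(EF_Task 1=9, EF_Task 2=4) = 9; EF_Task 3 = 9+15 = 24
ES_Task 4 = 4; EF_Task 4 = 4+6 = 10
ES_Task 5 = 9; EF_Task 5 = 9+14 = 23
ES_Task 6 = max(EF_Task 1=9, EF_Task 2=4) = 9; EF_Task 6 = 9+5 = 14
ES_Task 7 = max(EF_Task 3=24, EF_Task 4=10, EF_Task 5=23, EF_Task 6=14) = 24; EF_Task 7 = 24+10 = 34
Expected project duration μ = 34 hours. Critical path: Task 1 → Task 3 → Task 7.

Variance along critical path = 5.444 + 1.778 + 2.778 = 10.000
σ = √10.000 = 3.162 hours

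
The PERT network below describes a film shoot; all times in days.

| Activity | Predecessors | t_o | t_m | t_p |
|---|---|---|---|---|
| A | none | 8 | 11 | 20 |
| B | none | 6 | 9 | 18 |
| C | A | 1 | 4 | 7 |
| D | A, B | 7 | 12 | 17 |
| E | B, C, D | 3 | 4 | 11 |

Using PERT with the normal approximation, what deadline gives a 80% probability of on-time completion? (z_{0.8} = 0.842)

te_A = (8 + 4·11 + 20)/6 = 72/6 = 12; σ²_A = ((20−8)/6)² = 4.000
te_B = (6 + 4·9 + 18)/6 = 60/6 = 10; σ²_B = ((18−6)/6)² = 4.000
te_C = (1 + 4·4 + 7)/6 = 24/6 = 4; σ²_C = ((7−1)/6)² = 1.000
te_D = (7 + 4·12 + 17)/6 = 72/6 = 12; σ²_D = ((17−7)/6)² = 2.778
te_E = (3 + 4·4 + 11)/6 = 30/6 = 5; σ²_E = ((11−3)/6)² = 1.778

Forward pass:
ES_A = 0; EF_A = 12
ES_B = 0; EF_B = 10
ES_C = 12; EF_C = 12+4 = 16
ES_D = max(EF_A=12, EF_B=10) = 12; EF_D = 12+12 = 24
ES_E = max(EF_B=10, EF_C=16, EF_D=24) = 24; EF_E = 24+5 = 29
Expected project duration μ = 29 days. Critical path: A → D → E.

Variance along critical path = 4.000 + 2.778 + 1.778 = 8.556; σ = 2.925 days.
D = μ + z·σ = 29 + 0.842·2.925 = 31.5 days

31.5 days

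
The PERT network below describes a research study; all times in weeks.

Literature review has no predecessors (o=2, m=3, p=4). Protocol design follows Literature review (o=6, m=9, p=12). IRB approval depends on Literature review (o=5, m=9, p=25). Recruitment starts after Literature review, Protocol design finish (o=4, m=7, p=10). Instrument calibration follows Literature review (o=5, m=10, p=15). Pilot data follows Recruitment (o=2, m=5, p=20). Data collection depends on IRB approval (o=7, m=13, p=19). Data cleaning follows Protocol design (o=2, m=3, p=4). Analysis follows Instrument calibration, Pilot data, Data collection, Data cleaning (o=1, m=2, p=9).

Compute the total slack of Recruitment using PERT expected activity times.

te_Literature review = (2 + 4·3 + 4)/6 = 18/6 = 3
te_Protocol design = (6 + 4·9 + 12)/6 = 54/6 = 9
te_IRB approval = (5 + 4·9 + 25)/6 = 66/6 = 11
te_Recruitment = (4 + 4·7 + 10)/6 = 42/6 = 7
te_Instrument calibration = (5 + 4·10 + 15)/6 = 60/6 = 10
te_Pilot data = (2 + 4·5 + 20)/6 = 42/6 = 7
te_Data collection = (7 + 4·13 + 19)/6 = 78/6 = 13
te_Data cleaning = (2 + 4·3 + 4)/6 = 18/6 = 3
te_Analysis = (1 + 4·2 + 9)/6 = 18/6 = 3

Forward pass:
ES_Literature review = 0; EF_Literature review = 3
ES_Protocol design = 3; EF_Protocol design = 3+9 = 12
ES_IRB approval = 3; EF_IRB approval = 3+11 = 14
ES_Recruitment = max(EF_Literature review=3, EF_Protocol design=12) = 12; EF_Recruitment = 12+7 = 19
ES_Instrument calibration = 3; EF_Instrument calibration = 3+10 = 13
ES_Pilot data = 19; EF_Pilot data = 19+7 = 26
ES_Data collection = 14; EF_Data collection = 14+13 = 27
ES_Data cleaning = 12; EF_Data cleaning = 12+3 = 15
ES_Analysis = max(EF_Instrument calibration=13, EF_Pilot data=26, EF_Data collection=27, EF_Data cleaning=15) = 27; EF_Analysis = 27+3 = 30
Expected project duration μ = 30 weeks. Critical path: Literature review → IRB approval → Data collection → Analysis.

Backward pass:
LF_Analysis = 30; LS_Analysis = 30−3 = 27
LF_Data cleaning = LS_Analysis = 27; LS_Data cleaning = 27−3 = 24
LF_Data collection = LS_Analysis = 27; LS_Data collection = 27−13 = 14
LF_Pilot data = LS_Analysis = 27; LS_Pilot data = 27−7 = 20
LF_Instrument calibration = LS_Analysis = 27; LS_Instrument calibration = 27−10 = 17
LF_Recruitment = LS_Pilot data = 20; LS_Recruitment = 20−7 = 13
LF_IRB approval = LS_Data collection = 14; LS_IRB approval = 14−11 = 3
LF_Protocol design = min(LS_Recruitment=13, LS_Data cleaning=24) = 13; LS_Protocol design = 13−9 = 4
LF_Literature review = min(LS_Protocol design=4, LS_IRB approval=3, LS_Recruitment=13, LS_Instrument calibration=17) = 3; LS_Literature review = 3−3 = 0
Slack_Recruitment = LS_Recruitment − ES_Recruitment = 13 − 12 = 1

1 weeks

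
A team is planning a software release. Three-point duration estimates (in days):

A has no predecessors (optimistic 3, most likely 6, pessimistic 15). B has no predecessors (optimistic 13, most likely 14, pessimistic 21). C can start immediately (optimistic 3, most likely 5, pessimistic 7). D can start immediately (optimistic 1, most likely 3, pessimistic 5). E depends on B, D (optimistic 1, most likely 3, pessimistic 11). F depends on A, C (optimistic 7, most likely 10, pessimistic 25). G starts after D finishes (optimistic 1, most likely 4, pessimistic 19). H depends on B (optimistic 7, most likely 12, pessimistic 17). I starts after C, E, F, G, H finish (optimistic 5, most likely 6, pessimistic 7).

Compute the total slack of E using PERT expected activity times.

8 days

te_A = (3 + 4·6 + 15)/6 = 42/6 = 7
te_B = (13 + 4·14 + 21)/6 = 90/6 = 15
te_C = (3 + 4·5 + 7)/6 = 30/6 = 5
te_D = (1 + 4·3 + 5)/6 = 18/6 = 3
te_E = (1 + 4·3 + 11)/6 = 24/6 = 4
te_F = (7 + 4·10 + 25)/6 = 72/6 = 12
te_G = (1 + 4·4 + 19)/6 = 36/6 = 6
te_H = (7 + 4·12 + 17)/6 = 72/6 = 12
te_I = (5 + 4·6 + 7)/6 = 36/6 = 6

Forward pass:
ES_A = 0; EF_A = 7
ES_B = 0; EF_B = 15
ES_C = 0; EF_C = 5
ES_D = 0; EF_D = 3
ES_E = max(EF_B=15, EF_D=3) = 15; EF_E = 15+4 = 19
ES_F = max(EF_A=7, EF_C=5) = 7; EF_F = 7+12 = 19
ES_G = 3; EF_G = 3+6 = 9
ES_H = 15; EF_H = 15+12 = 27
ES_I = max(EF_C=5, EF_E=19, EF_F=19, EF_G=9, EF_H=27) = 27; EF_I = 27+6 = 33
Expected project duration μ = 33 days. Critical path: B → H → I.

Backward pass:
LF_I = 33; LS_I = 33−6 = 27
LF_H = LS_I = 27; LS_H = 27−12 = 15
LF_G = LS_I = 27; LS_G = 27−6 = 21
LF_F = LS_I = 27; LS_F = 27−12 = 15
LF_E = LS_I = 27; LS_E = 27−4 = 23
LF_D = min(LS_E=23, LS_G=21) = 21; LS_D = 21−3 = 18
LF_C = min(LS_F=15, LS_I=27) = 15; LS_C = 15−5 = 10
LF_B = min(LS_E=23, LS_H=15) = 15; LS_B = 15−15 = 0
LF_A = LS_F = 15; LS_A = 15−7 = 8
Slack_E = LS_E − ES_E = 23 − 15 = 8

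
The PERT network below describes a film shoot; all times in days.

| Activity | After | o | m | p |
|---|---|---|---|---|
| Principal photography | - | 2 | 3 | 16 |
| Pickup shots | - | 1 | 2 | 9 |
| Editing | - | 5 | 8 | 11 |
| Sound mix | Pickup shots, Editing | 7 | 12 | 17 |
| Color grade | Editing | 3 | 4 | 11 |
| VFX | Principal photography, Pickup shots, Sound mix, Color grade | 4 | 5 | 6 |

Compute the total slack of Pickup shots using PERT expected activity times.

te_Principal photography = (2 + 4·3 + 16)/6 = 30/6 = 5
te_Pickup shots = (1 + 4·2 + 9)/6 = 18/6 = 3
te_Editing = (5 + 4·8 + 11)/6 = 48/6 = 8
te_Sound mix = (7 + 4·12 + 17)/6 = 72/6 = 12
te_Color grade = (3 + 4·4 + 11)/6 = 30/6 = 5
te_VFX = (4 + 4·5 + 6)/6 = 30/6 = 5

Forward pass:
ES_Principal photography = 0; EF_Principal photography = 5
ES_Pickup shots = 0; EF_Pickup shots = 3
ES_Editing = 0; EF_Editing = 8
ES_Sound mix = max(EF_Pickup shots=3, EF_Editing=8) = 8; EF_Sound mix = 8+12 = 20
ES_Color grade = 8; EF_Color grade = 8+5 = 13
ES_VFX = max(EF_Principal photography=5, EF_Pickup shots=3, EF_Sound mix=20, EF_Color grade=13) = 20; EF_VFX = 20+5 = 25
Expected project duration μ = 25 days. Critical path: Editing → Sound mix → VFX.

Backward pass:
LF_VFX = 25; LS_VFX = 25−5 = 20
LF_Color grade = LS_VFX = 20; LS_Color grade = 20−5 = 15
LF_Sound mix = LS_VFX = 20; LS_Sound mix = 20−12 = 8
LF_Editing = min(LS_Sound mix=8, LS_Color grade=15) = 8; LS_Editing = 8−8 = 0
LF_Pickup shots = min(LS_Sound mix=8, LS_VFX=20) = 8; LS_Pickup shots = 8−3 = 5
LF_Principal photography = LS_VFX = 20; LS_Principal photography = 20−5 = 15
Slack_Pickup shots = LS_Pickup shots − ES_Pickup shots = 5 − 0 = 5

5 days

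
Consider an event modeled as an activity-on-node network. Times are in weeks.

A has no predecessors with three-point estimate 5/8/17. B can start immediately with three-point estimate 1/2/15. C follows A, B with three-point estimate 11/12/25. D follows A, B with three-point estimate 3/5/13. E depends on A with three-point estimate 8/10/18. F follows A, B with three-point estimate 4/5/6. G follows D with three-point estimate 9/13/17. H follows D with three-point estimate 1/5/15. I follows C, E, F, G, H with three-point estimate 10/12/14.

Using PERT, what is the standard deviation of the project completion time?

te_A = (5 + 4·8 + 17)/6 = 54/6 = 9; σ²_A = ((17−5)/6)² = 4.000
te_B = (1 + 4·2 + 15)/6 = 24/6 = 4; σ²_B = ((15−1)/6)² = 5.444
te_C = (11 + 4·12 + 25)/6 = 84/6 = 14; σ²_C = ((25−11)/6)² = 5.444
te_D = (3 + 4·5 + 13)/6 = 36/6 = 6; σ²_D = ((13−3)/6)² = 2.778
te_E = (8 + 4·10 + 18)/6 = 66/6 = 11; σ²_E = ((18−8)/6)² = 2.778
te_F = (4 + 4·5 + 6)/6 = 30/6 = 5; σ²_F = ((6−4)/6)² = 0.111
te_G = (9 + 4·13 + 17)/6 = 78/6 = 13; σ²_G = ((17−9)/6)² = 1.778
te_H = (1 + 4·5 + 15)/6 = 36/6 = 6; σ²_H = ((15−1)/6)² = 5.444
te_I = (10 + 4·12 + 14)/6 = 72/6 = 12; σ²_I = ((14−10)/6)² = 0.444

Forward pass:
ES_A = 0; EF_A = 9
ES_B = 0; EF_B = 4
ES_C = max(EF_A=9, EF_B=4) = 9; EF_C = 9+14 = 23
ES_D = max(EF_A=9, EF_B=4) = 9; EF_D = 9+6 = 15
ES_E = 9; EF_E = 9+11 = 20
ES_F = max(EF_A=9, EF_B=4) = 9; EF_F = 9+5 = 14
ES_G = 15; EF_G = 15+13 = 28
ES_H = 15; EF_H = 15+6 = 21
ES_I = max(EF_C=23, EF_E=20, EF_F=14, EF_G=28, EF_H=21) = 28; EF_I = 28+12 = 40
Expected project duration μ = 40 weeks. Critical path: A → D → G → I.

Variance along critical path = 4.000 + 2.778 + 1.778 + 0.444 = 9.000
σ = √9.000 = 3.000 weeks

3.00 weeks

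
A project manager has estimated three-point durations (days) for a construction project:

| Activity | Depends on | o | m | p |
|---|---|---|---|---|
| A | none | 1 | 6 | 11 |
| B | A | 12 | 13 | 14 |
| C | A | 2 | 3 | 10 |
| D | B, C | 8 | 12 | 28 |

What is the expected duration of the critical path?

33 days

te_A = (1 + 4·6 + 11)/6 = 36/6 = 6
te_B = (12 + 4·13 + 14)/6 = 78/6 = 13
te_C = (2 + 4·3 + 10)/6 = 24/6 = 4
te_D = (8 + 4·12 + 28)/6 = 84/6 = 14

Forward pass:
ES_A = 0; EF_A = 6
ES_B = 6; EF_B = 6+13 = 19
ES_C = 6; EF_C = 6+4 = 10
ES_D = max(EF_B=19, EF_C=10) = 19; EF_D = 19+14 = 33
Expected project duration μ = 33 days. Critical path: A → B → D.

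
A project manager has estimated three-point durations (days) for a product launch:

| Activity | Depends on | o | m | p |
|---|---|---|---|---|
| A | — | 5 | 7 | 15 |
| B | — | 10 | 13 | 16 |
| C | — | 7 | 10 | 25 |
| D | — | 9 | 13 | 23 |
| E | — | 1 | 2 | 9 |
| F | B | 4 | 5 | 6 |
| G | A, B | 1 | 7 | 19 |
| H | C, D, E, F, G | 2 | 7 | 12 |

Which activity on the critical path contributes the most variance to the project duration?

te_A = (5 + 4·7 + 15)/6 = 48/6 = 8; σ²_A = ((15−5)/6)² = 2.778
te_B = (10 + 4·13 + 16)/6 = 78/6 = 13; σ²_B = ((16−10)/6)² = 1.000
te_C = (7 + 4·10 + 25)/6 = 72/6 = 12; σ²_C = ((25−7)/6)² = 9.000
te_D = (9 + 4·13 + 23)/6 = 84/6 = 14; σ²_D = ((23−9)/6)² = 5.444
te_E = (1 + 4·2 + 9)/6 = 18/6 = 3; σ²_E = ((9−1)/6)² = 1.778
te_F = (4 + 4·5 + 6)/6 = 30/6 = 5; σ²_F = ((6−4)/6)² = 0.111
te_G = (1 + 4·7 + 19)/6 = 48/6 = 8; σ²_G = ((19−1)/6)² = 9.000
te_H = (2 + 4·7 + 12)/6 = 42/6 = 7; σ²_H = ((12−2)/6)² = 2.778

Forward pass:
ES_A = 0; EF_A = 8
ES_B = 0; EF_B = 13
ES_C = 0; EF_C = 12
ES_D = 0; EF_D = 14
ES_E = 0; EF_E = 3
ES_F = 13; EF_F = 13+5 = 18
ES_G = max(EF_A=8, EF_B=13) = 13; EF_G = 13+8 = 21
ES_H = max(EF_C=12, EF_D=14, EF_E=3, EF_F=18, EF_G=21) = 21; EF_H = 21+7 = 28
Expected project duration μ = 28 days. Critical path: B → G → H.

Variances on critical path: σ²_B=1.000, σ²_G=9.000, σ²_H=2.778.
Largest is σ²_G = 9.000.

G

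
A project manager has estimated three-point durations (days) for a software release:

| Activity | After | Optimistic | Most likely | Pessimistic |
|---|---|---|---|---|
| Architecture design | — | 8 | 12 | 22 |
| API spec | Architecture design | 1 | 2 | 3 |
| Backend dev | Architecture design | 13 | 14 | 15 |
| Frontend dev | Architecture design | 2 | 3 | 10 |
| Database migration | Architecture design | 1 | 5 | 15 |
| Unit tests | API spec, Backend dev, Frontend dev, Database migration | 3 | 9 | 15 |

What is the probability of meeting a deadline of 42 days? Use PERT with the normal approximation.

0.974

te_Architecture design = (8 + 4·12 + 22)/6 = 78/6 = 13; σ²_Architecture design = ((22−8)/6)² = 5.444
te_API spec = (1 + 4·2 + 3)/6 = 12/6 = 2; σ²_API spec = ((3−1)/6)² = 0.111
te_Backend dev = (13 + 4·14 + 15)/6 = 84/6 = 14; σ²_Backend dev = ((15−13)/6)² = 0.111
te_Frontend dev = (2 + 4·3 + 10)/6 = 24/6 = 4; σ²_Frontend dev = ((10−2)/6)² = 1.778
te_Database migration = (1 + 4·5 + 15)/6 = 36/6 = 6; σ²_Database migration = ((15−1)/6)² = 5.444
te_Unit tests = (3 + 4·9 + 15)/6 = 54/6 = 9; σ²_Unit tests = ((15−3)/6)² = 4.000

Forward pass:
ES_Architecture design = 0; EF_Architecture design = 13
ES_API spec = 13; EF_API spec = 13+2 = 15
ES_Backend dev = 13; EF_Backend dev = 13+14 = 27
ES_Frontend dev = 13; EF_Frontend dev = 13+4 = 17
ES_Database migration = 13; EF_Database migration = 13+6 = 19
ES_Unit tests = max(EF_API spec=15, EF_Backend dev=27, EF_Frontend dev=17, EF_Database migration=19) = 27; EF_Unit tests = 27+9 = 36
Expected project duration μ = 36 days. Critical path: Architecture design → Backend dev → Unit tests.

Variance along critical path = 5.444 + 0.111 + 4.000 = 9.556; σ = √9.556 = 3.091 days.
Z = (42 − 36) / 3.091 = 1.941
P(T ≤ 42) = Φ(1.941) ≈ 0.974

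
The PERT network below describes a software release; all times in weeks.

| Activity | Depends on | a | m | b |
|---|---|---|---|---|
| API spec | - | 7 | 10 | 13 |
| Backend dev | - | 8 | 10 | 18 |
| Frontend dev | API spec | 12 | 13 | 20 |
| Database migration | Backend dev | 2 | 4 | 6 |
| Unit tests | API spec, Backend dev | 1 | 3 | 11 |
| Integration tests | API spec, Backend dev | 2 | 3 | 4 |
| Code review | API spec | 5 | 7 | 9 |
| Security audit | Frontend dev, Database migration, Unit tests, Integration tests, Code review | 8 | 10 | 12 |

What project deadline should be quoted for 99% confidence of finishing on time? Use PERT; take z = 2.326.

te_API spec = (7 + 4·10 + 13)/6 = 60/6 = 10; σ²_API spec = ((13−7)/6)² = 1.000
te_Backend dev = (8 + 4·10 + 18)/6 = 66/6 = 11; σ²_Backend dev = ((18−8)/6)² = 2.778
te_Frontend dev = (12 + 4·13 + 20)/6 = 84/6 = 14; σ²_Frontend dev = ((20−12)/6)² = 1.778
te_Database migration = (2 + 4·4 + 6)/6 = 24/6 = 4; σ²_Database migration = ((6−2)/6)² = 0.444
te_Unit tests = (1 + 4·3 + 11)/6 = 24/6 = 4; σ²_Unit tests = ((11−1)/6)² = 2.778
te_Integration tests = (2 + 4·3 + 4)/6 = 18/6 = 3; σ²_Integration tests = ((4−2)/6)² = 0.111
te_Code review = (5 + 4·7 + 9)/6 = 42/6 = 7; σ²_Code review = ((9−5)/6)² = 0.444
te_Security audit = (8 + 4·10 + 12)/6 = 60/6 = 10; σ²_Security audit = ((12−8)/6)² = 0.444

Forward pass:
ES_API spec = 0; EF_API spec = 10
ES_Backend dev = 0; EF_Backend dev = 11
ES_Frontend dev = 10; EF_Frontend dev = 10+14 = 24
ES_Database migration = 11; EF_Database migration = 11+4 = 15
ES_Unit tests = max(EF_API spec=10, EF_Backend dev=11) = 11; EF_Unit tests = 11+4 = 15
ES_Integration tests = max(EF_API spec=10, EF_Backend dev=11) = 11; EF_Integration tests = 11+3 = 14
ES_Code review = 10; EF_Code review = 10+7 = 17
ES_Security audit = max(EF_Frontend dev=24, EF_Database migration=15, EF_Unit tests=15, EF_Integration tests=14, EF_Code review=17) = 24; EF_Security audit = 24+10 = 34
Expected project duration μ = 34 weeks. Critical path: API spec → Frontend dev → Security audit.

Variance along critical path = 1.000 + 1.778 + 0.444 = 3.222; σ = 1.795 weeks.
D = μ + z·σ = 34 + 2.326·1.795 = 38.2 weeks

38.2 weeks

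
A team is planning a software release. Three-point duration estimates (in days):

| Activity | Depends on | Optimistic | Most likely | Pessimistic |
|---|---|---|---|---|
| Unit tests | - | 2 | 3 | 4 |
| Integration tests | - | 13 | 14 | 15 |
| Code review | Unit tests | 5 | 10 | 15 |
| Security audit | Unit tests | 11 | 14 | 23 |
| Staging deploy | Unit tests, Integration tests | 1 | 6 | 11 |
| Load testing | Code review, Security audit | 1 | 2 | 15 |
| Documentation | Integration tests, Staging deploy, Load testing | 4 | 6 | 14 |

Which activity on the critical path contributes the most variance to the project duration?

Load testing

te_Unit tests = (2 + 4·3 + 4)/6 = 18/6 = 3; σ²_Unit tests = ((4−2)/6)² = 0.111
te_Integration tests = (13 + 4·14 + 15)/6 = 84/6 = 14; σ²_Integration tests = ((15−13)/6)² = 0.111
te_Code review = (5 + 4·10 + 15)/6 = 60/6 = 10; σ²_Code review = ((15−5)/6)² = 2.778
te_Security audit = (11 + 4·14 + 23)/6 = 90/6 = 15; σ²_Security audit = ((23−11)/6)² = 4.000
te_Staging deploy = (1 + 4·6 + 11)/6 = 36/6 = 6; σ²_Staging deploy = ((11−1)/6)² = 2.778
te_Load testing = (1 + 4·2 + 15)/6 = 24/6 = 4; σ²_Load testing = ((15−1)/6)² = 5.444
te_Documentation = (4 + 4·6 + 14)/6 = 42/6 = 7; σ²_Documentation = ((14−4)/6)² = 2.778

Forward pass:
ES_Unit tests = 0; EF_Unit tests = 3
ES_Integration tests = 0; EF_Integration tests = 14
ES_Code review = 3; EF_Code review = 3+10 = 13
ES_Security audit = 3; EF_Security audit = 3+15 = 18
ES_Staging deploy = max(EF_Unit tests=3, EF_Integration tests=14) = 14; EF_Staging deploy = 14+6 = 20
ES_Load testing = max(EF_Code review=13, EF_Security audit=18) = 18; EF_Load testing = 18+4 = 22
ES_Documentation = max(EF_Integration tests=14, EF_Staging deploy=20, EF_Load testing=22) = 22; EF_Documentation = 22+7 = 29
Expected project duration μ = 29 days. Critical path: Unit tests → Security audit → Load testing → Documentation.

Variances on critical path: σ²_Unit tests=0.111, σ²_Security audit=4.000, σ²_Load testing=5.444, σ²_Documentation=2.778.
Largest is σ²_Load testing = 5.444.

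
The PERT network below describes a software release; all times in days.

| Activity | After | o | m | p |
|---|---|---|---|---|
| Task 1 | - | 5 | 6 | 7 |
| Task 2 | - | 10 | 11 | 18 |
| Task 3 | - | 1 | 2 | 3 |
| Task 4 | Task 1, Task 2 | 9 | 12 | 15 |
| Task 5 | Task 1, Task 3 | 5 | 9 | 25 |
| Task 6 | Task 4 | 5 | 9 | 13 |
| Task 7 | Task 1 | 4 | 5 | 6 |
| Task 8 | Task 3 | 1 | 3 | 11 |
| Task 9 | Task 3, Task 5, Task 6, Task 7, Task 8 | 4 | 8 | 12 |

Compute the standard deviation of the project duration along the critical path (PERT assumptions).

te_Task 1 = (5 + 4·6 + 7)/6 = 36/6 = 6; σ²_Task 1 = ((7−5)/6)² = 0.111
te_Task 2 = (10 + 4·11 + 18)/6 = 72/6 = 12; σ²_Task 2 = ((18−10)/6)² = 1.778
te_Task 3 = (1 + 4·2 + 3)/6 = 12/6 = 2; σ²_Task 3 = ((3−1)/6)² = 0.111
te_Task 4 = (9 + 4·12 + 15)/6 = 72/6 = 12; σ²_Task 4 = ((15−9)/6)² = 1.000
te_Task 5 = (5 + 4·9 + 25)/6 = 66/6 = 11; σ²_Task 5 = ((25−5)/6)² = 11.111
te_Task 6 = (5 + 4·9 + 13)/6 = 54/6 = 9; σ²_Task 6 = ((13−5)/6)² = 1.778
te_Task 7 = (4 + 4·5 + 6)/6 = 30/6 = 5; σ²_Task 7 = ((6−4)/6)² = 0.111
te_Task 8 = (1 + 4·3 + 11)/6 = 24/6 = 4; σ²_Task 8 = ((11−1)/6)² = 2.778
te_Task 9 = (4 + 4·8 + 12)/6 = 48/6 = 8; σ²_Task 9 = ((12−4)/6)² = 1.778

Forward pass:
ES_Task 1 = 0; EF_Task 1 = 6
ES_Task 2 = 0; EF_Task 2 = 12
ES_Task 3 = 0; EF_Task 3 = 2
ES_Task 4 = max(EF_Task 1=6, EF_Task 2=12) = 12; EF_Task 4 = 12+12 = 24
ES_Task 5 = max(EF_Task 1=6, EF_Task 3=2) = 6; EF_Task 5 = 6+11 = 17
ES_Task 6 = 24; EF_Task 6 = 24+9 = 33
ES_Task 7 = 6; EF_Task 7 = 6+5 = 11
ES_Task 8 = 2; EF_Task 8 = 2+4 = 6
ES_Task 9 = max(EF_Task 3=2, EF_Task 5=17, EF_Task 6=33, EF_Task 7=11, EF_Task 8=6) = 33; EF_Task 9 = 33+8 = 41
Expected project duration μ = 41 days. Critical path: Task 2 → Task 4 → Task 6 → Task 9.

Variance along critical path = 1.778 + 1.000 + 1.778 + 1.778 = 6.333
σ = √6.333 = 2.517 days

2.52 days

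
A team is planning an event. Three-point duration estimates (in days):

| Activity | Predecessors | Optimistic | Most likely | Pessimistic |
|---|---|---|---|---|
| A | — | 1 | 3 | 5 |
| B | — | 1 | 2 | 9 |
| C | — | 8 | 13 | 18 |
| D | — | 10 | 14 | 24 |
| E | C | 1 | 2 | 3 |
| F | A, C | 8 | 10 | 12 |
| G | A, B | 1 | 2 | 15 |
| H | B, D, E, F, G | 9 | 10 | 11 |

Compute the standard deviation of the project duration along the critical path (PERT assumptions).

1.83 days

te_A = (1 + 4·3 + 5)/6 = 18/6 = 3; σ²_A = ((5−1)/6)² = 0.444
te_B = (1 + 4·2 + 9)/6 = 18/6 = 3; σ²_B = ((9−1)/6)² = 1.778
te_C = (8 + 4·13 + 18)/6 = 78/6 = 13; σ²_C = ((18−8)/6)² = 2.778
te_D = (10 + 4·14 + 24)/6 = 90/6 = 15; σ²_D = ((24−10)/6)² = 5.444
te_E = (1 + 4·2 + 3)/6 = 12/6 = 2; σ²_E = ((3−1)/6)² = 0.111
te_F = (8 + 4·10 + 12)/6 = 60/6 = 10; σ²_F = ((12−8)/6)² = 0.444
te_G = (1 + 4·2 + 15)/6 = 24/6 = 4; σ²_G = ((15−1)/6)² = 5.444
te_H = (9 + 4·10 + 11)/6 = 60/6 = 10; σ²_H = ((11−9)/6)² = 0.111

Forward pass:
ES_A = 0; EF_A = 3
ES_B = 0; EF_B = 3
ES_C = 0; EF_C = 13
ES_D = 0; EF_D = 15
ES_E = 13; EF_E = 13+2 = 15
ES_F = max(EF_A=3, EF_C=13) = 13; EF_F = 13+10 = 23
ES_G = max(EF_A=3, EF_B=3) = 3; EF_G = 3+4 = 7
ES_H = max(EF_B=3, EF_D=15, EF_E=15, EF_F=23, EF_G=7) = 23; EF_H = 23+10 = 33
Expected project duration μ = 33 days. Critical path: C → F → H.

Variance along critical path = 2.778 + 0.444 + 0.111 = 3.333
σ = √3.333 = 1.826 days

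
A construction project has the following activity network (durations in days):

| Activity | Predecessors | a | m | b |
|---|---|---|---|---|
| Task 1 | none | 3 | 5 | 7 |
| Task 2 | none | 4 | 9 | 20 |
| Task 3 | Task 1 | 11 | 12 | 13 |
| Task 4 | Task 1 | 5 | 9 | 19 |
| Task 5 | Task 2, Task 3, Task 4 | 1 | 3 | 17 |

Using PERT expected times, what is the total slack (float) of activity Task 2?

te_Task 1 = (3 + 4·5 + 7)/6 = 30/6 = 5
te_Task 2 = (4 + 4·9 + 20)/6 = 60/6 = 10
te_Task 3 = (11 + 4·12 + 13)/6 = 72/6 = 12
te_Task 4 = (5 + 4·9 + 19)/6 = 60/6 = 10
te_Task 5 = (1 + 4·3 + 17)/6 = 30/6 = 5

Forward pass:
ES_Task 1 = 0; EF_Task 1 = 5
ES_Task 2 = 0; EF_Task 2 = 10
ES_Task 3 = 5; EF_Task 3 = 5+12 = 17
ES_Task 4 = 5; EF_Task 4 = 5+10 = 15
ES_Task 5 = max(EF_Task 2=10, EF_Task 3=17, EF_Task 4=15) = 17; EF_Task 5 = 17+5 = 22
Expected project duration μ = 22 days. Critical path: Task 1 → Task 3 → Task 5.

Backward pass:
LF_Task 5 = 22; LS_Task 5 = 22−5 = 17
LF_Task 4 = LS_Task 5 = 17; LS_Task 4 = 17−10 = 7
LF_Task 3 = LS_Task 5 = 17; LS_Task 3 = 17−12 = 5
LF_Task 2 = LS_Task 5 = 17; LS_Task 2 = 17−10 = 7
LF_Task 1 = min(LS_Task 3=5, LS_Task 4=7) = 5; LS_Task 1 = 5−5 = 0
Slack_Task 2 = LS_Task 2 − ES_Task 2 = 7 − 0 = 7

7 days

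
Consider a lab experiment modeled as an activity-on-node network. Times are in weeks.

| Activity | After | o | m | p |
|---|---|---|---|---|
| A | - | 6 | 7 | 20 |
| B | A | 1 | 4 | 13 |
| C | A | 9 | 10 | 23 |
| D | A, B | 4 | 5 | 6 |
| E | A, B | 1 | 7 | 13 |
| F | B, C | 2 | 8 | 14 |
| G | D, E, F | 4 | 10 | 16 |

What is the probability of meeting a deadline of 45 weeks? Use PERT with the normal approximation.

0.916

te_A = (6 + 4·7 + 20)/6 = 54/6 = 9; σ²_A = ((20−6)/6)² = 5.444
te_B = (1 + 4·4 + 13)/6 = 30/6 = 5; σ²_B = ((13−1)/6)² = 4.000
te_C = (9 + 4·10 + 23)/6 = 72/6 = 12; σ²_C = ((23−9)/6)² = 5.444
te_D = (4 + 4·5 + 6)/6 = 30/6 = 5; σ²_D = ((6−4)/6)² = 0.111
te_E = (1 + 4·7 + 13)/6 = 42/6 = 7; σ²_E = ((13−1)/6)² = 4.000
te_F = (2 + 4·8 + 14)/6 = 48/6 = 8; σ²_F = ((14−2)/6)² = 4.000
te_G = (4 + 4·10 + 16)/6 = 60/6 = 10; σ²_G = ((16−4)/6)² = 4.000

Forward pass:
ES_A = 0; EF_A = 9
ES_B = 9; EF_B = 9+5 = 14
ES_C = 9; EF_C = 9+12 = 21
ES_D = max(EF_A=9, EF_B=14) = 14; EF_D = 14+5 = 19
ES_E = max(EF_A=9, EF_B=14) = 14; EF_E = 14+7 = 21
ES_F = max(EF_B=14, EF_C=21) = 21; EF_F = 21+8 = 29
ES_G = max(EF_D=19, EF_E=21, EF_F=29) = 29; EF_G = 29+10 = 39
Expected project duration μ = 39 weeks. Critical path: A → C → F → G.

Variance along critical path = 5.444 + 5.444 + 4.000 + 4.000 = 18.889; σ = √18.889 = 4.346 weeks.
Z = (45 − 39) / 4.346 = 1.381
P(T ≤ 45) = Φ(1.381) ≈ 0.916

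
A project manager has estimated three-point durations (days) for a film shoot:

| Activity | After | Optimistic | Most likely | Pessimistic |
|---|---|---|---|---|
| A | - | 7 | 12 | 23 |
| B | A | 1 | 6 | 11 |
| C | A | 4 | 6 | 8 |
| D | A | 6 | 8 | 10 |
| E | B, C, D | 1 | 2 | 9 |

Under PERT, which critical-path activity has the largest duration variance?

A

te_A = (7 + 4·12 + 23)/6 = 78/6 = 13; σ²_A = ((23−7)/6)² = 7.111
te_B = (1 + 4·6 + 11)/6 = 36/6 = 6; σ²_B = ((11−1)/6)² = 2.778
te_C = (4 + 4·6 + 8)/6 = 36/6 = 6; σ²_C = ((8−4)/6)² = 0.444
te_D = (6 + 4·8 + 10)/6 = 48/6 = 8; σ²_D = ((10−6)/6)² = 0.444
te_E = (1 + 4·2 + 9)/6 = 18/6 = 3; σ²_E = ((9−1)/6)² = 1.778

Forward pass:
ES_A = 0; EF_A = 13
ES_B = 13; EF_B = 13+6 = 19
ES_C = 13; EF_C = 13+6 = 19
ES_D = 13; EF_D = 13+8 = 21
ES_E = max(EF_B=19, EF_C=19, EF_D=21) = 21; EF_E = 21+3 = 24
Expected project duration μ = 24 days. Critical path: A → D → E.

Variances on critical path: σ²_A=7.111, σ²_D=0.444, σ²_E=1.778.
Largest is σ²_A = 7.111.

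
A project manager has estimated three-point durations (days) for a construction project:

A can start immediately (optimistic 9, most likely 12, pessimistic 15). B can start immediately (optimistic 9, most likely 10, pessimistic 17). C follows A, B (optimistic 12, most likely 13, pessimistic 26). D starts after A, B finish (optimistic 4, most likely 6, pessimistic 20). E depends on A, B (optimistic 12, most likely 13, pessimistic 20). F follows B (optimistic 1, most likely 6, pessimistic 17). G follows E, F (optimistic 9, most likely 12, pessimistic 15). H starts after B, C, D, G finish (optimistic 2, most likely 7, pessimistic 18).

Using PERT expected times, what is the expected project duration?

te_A = (9 + 4·12 + 15)/6 = 72/6 = 12
te_B = (9 + 4·10 + 17)/6 = 66/6 = 11
te_C = (12 + 4·13 + 26)/6 = 90/6 = 15
te_D = (4 + 4·6 + 20)/6 = 48/6 = 8
te_E = (12 + 4·13 + 20)/6 = 84/6 = 14
te_F = (1 + 4·6 + 17)/6 = 42/6 = 7
te_G = (9 + 4·12 + 15)/6 = 72/6 = 12
te_H = (2 + 4·7 + 18)/6 = 48/6 = 8

Forward pass:
ES_A = 0; EF_A = 12
ES_B = 0; EF_B = 11
ES_C = max(EF_A=12, EF_B=11) = 12; EF_C = 12+15 = 27
ES_D = max(EF_A=12, EF_B=11) = 12; EF_D = 12+8 = 20
ES_E = max(EF_A=12, EF_B=11) = 12; EF_E = 12+14 = 26
ES_F = 11; EF_F = 11+7 = 18
ES_G = max(EF_E=26, EF_F=18) = 26; EF_G = 26+12 = 38
ES_H = max(EF_B=11, EF_C=27, EF_D=20, EF_G=38) = 38; EF_H = 38+8 = 46
Expected project duration μ = 46 days. Critical path: A → E → G → H.

46 days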